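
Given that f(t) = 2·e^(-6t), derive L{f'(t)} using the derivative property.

f(0) = 2, F(s) = 2/(s+6). L{f'(t)} = s·F(s) - f(0) = 2s/(s+6) - 2 = (2s - 2(s+6))/(s+6) = -12/(s+6)

Final answer: -12/(s+6)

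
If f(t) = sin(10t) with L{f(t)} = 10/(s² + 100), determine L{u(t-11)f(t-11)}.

Time shift theorem: L{u(t-a)f(t-a)} = e^(-as)F(s). Here a=11, F(s) = 10/(s² + 100), so L{u(t-11)f(t-11)} = e^(-11s)·10/(s² + 100)

Final answer: e^(-11s)·10/(s² + 100)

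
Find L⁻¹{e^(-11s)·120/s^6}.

L⁻¹{120/s^6} = t^5. By the time shift theorem, L⁻¹{e^(-as)F(s)} = u(t-a)f(t-a) with a=11, so L⁻¹{e^(-11s)·120/s^6} = u(t-11)·(t-11)^5

Final answer: u(t-11)·(t-11)^5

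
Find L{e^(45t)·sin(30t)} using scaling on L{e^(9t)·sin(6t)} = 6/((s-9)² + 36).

Scaling with a=5: L{e^(45t)·sin(30t)} = (1/5) · 6/((s/5-9)² + 36). Simplifying: 30/((s-45)² + 900)

Final answer: 30/((s-45)² + 900)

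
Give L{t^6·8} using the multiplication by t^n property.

L{8} = 8/s. d^1/ds^1[1/s] = -1/s². d^2/ds^2[1/s] = 2/s^3. d^3/ds^3[1/s] = -6/s^4. d^4/ds^4[1/s] = 24/s^5. d^5/ds^5[1/s] = -120/s^6. d^6/ds^6[1/s] = 720/s^7. So L{t^6} = (-1)^{6}·720/s^7 = 720/s^7. Then L{t^6·8} = 8·720/s^7 = 5760/s^7

Final answer: 5760/s^7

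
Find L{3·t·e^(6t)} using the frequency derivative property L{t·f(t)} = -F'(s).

L{e^(6t)} = 1/(s-6). By frequency derivative: L{t·e^(6t)} = -d/ds[1/(s-6)] = -(-1)/(s-6)² = 1/(s-6)². Then L{3·t·e^(6t)} = 3·1/(s-6)² = 3/(s-6)²

Final answer: 3/(s-6)²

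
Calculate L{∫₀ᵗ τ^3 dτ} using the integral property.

L{∫₀ᵗ f(τ)dτ} = F(s)/s with f(t) = t^3. F(s) = 6/s^4, so L{∫₀ᵗ τ^3 dτ} = (6/s^4)/s = 6/s^5. (Check: ∫₀ᵗ τ^3 dτ = t^4/4.)

Final answer: 6/s^5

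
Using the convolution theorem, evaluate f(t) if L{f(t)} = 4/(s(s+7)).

4/(s(s+7)) = (4/s)·(1/(s+7)) = L{4}·L{e^(-7t)}. By convolution, f(t) = 4*e^(-7t) = ∫₀ᵗ 4·e^(-7τ) dτ = 4·(1 - e^(-7t))/7

Final answer: 4·(1 - e^(-7t))/7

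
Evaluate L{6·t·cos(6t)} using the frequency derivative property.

L{cos(6t)} = s/(s² + 36). Derivative: d/ds[s/(s² + 36)] = [(s² + 36) - s·2s]/(s² + 36)² = (36 - s²)/(s² + 36)². So L{t·cos(6t)} = -F'(s) = (s² - 36)/(s² + 36)². Then L{6·t·cos(6t)} = 6·(s² - 36)/(s² + 36)²

Final answer: 6·(s² - 36)/(s² + 36)²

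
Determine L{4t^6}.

L{t^n} = n!/s^(n+1). So L{4t^6} = 4·6!/s^7 = 2880/s^7

Final answer: 2880/s^7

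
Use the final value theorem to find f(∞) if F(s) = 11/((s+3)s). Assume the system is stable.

f(∞) = lim_{s→0} sF(s) = lim_{s→0} 11/(s+3) = 11/3

Final answer: 11/3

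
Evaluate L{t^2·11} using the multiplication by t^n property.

L{11} = 11/s. d^1/ds^1[1/s] = -1/s². d^2/ds^2[1/s] = 2/s^3. So L{t^2} = (-1)^{2}·2/s^3 = 2/s^3. Then L{t^2·11} = 11·2/s^3 = 22/s^3

Final answer: 22/s^3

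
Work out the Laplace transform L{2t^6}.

L{2t^6} = 2 · L{t^6} = 2 · 720/s^7 = 1440/s^7

Final answer: 1440/s^7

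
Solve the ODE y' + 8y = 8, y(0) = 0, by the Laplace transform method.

sY + 8Y = 8/s. Y = 8/(s(s+8)). Partial fractions: Y = 1/s - 1/(s+8)

Final answer: y(t) = (1 - e^(-8t))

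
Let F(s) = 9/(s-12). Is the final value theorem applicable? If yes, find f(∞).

sF(s) = 9s/(s-12) has a pole at s = 12 in the right half-plane. Theorem does NOT apply (unstable system; f(t) = 9·e^(12t) grows without bound).

Final answer: Not applicable (unstable)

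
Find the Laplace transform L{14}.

L{14} = 14 · L{1} = 14/s

Final answer: 14/s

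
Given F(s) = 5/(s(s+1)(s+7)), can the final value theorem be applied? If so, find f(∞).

Poles of sF(s) = 5/((s+1)(s+7)) are at s = -1 and s = -7, both in the left half-plane. Theorem applies. f(∞) = lim_{s→0} sF(s) = 5/(1·7) = 5/7

Final answer: 5/7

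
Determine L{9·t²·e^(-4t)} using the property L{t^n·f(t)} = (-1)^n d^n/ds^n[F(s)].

L{e^(-4t)} = 1/(s+4). d/ds[1/(s+4)] = -1/(s+4)². d²/ds²[1/(s+4)] = 2/(s+4)³. So L{t²·e^(-4t)} = (-1)² · 2/(s+4)³ = 2/(s+4)³. Then L{9·t²·e^(-4t)} = 9·2/(s+4)³ = 18/(s+4)³

Final answer: 18/(s+4)³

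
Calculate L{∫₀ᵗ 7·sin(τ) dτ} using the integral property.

L{∫₀ᵗ f(τ)dτ} = F(s)/s with F(s) = 7/(s² + 1), so the result is (7/(s² + 1))/s = 7/(s(s² + 1))

Final answer: 7/(s(s² + 1))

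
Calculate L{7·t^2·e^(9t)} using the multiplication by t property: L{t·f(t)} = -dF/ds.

Using L{t^n·e^(at)} = n!/(s-a)^(n+1), L{t^2·e^(9t)} = 2/(s-9)^3, so L{7·t^2·e^(9t)} = 7·2/(s-9)^3 = 14/(s-9)^3

Final answer: 14/(s-9)^3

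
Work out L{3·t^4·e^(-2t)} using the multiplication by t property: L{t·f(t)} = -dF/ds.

Using L{t^n·e^(at)} = n!/(s-a)^(n+1), L{t^4·e^(-2t)} = 24/(s+2)^5, so L{3·t^4·e^(-2t)} = 3·24/(s+2)^5 = 72/(s+2)^5

Final answer: 72/(s+2)^5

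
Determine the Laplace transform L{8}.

L{8} = 8 · L{1} = 8/s

Final answer: 8/s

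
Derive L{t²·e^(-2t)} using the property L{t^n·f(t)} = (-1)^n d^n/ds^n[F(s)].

L{e^(-2t)} = 1/(s+2). d/ds[1/(s+2)] = -1/(s+2)². d²/ds²[1/(s+2)] = 2/(s+2)³. So L{t²·e^(-2t)} = (-1)² · 2/(s+2)³ = 2/(s+2)³

Final answer: 2/(s+2)³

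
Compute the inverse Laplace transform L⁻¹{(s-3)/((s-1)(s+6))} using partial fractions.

Using partial fractions, f(t) = (-2e^t + 9e^(-6t))/7

Final answer: (-2e^t + 9e^(-6t))/7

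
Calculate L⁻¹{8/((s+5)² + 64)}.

Form: b/((s-a)² + b²) → e^(at)sin(bt). With a=-5, b=8

Final answer: e^(-5t)·sin(8t)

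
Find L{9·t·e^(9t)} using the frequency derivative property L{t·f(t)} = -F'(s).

L{e^(9t)} = 1/(s-9). By frequency derivative: L{t·e^(9t)} = -d/ds[1/(s-9)] = -(-1)/(s-9)² = 1/(s-9)². Then L{9·t·e^(9t)} = 9·1/(s-9)² = 9/(s-9)²

Final answer: 9/(s-9)²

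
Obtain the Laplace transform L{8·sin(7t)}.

L{sin(ωt)} = ω/(s² + ω²), so L{sin(7t)} = 7/(s² + 49). Then L{8·sin(7t)} = 8·7/(s² + 49) = 56/(s² + 49)

Final answer: 56/(s² + 49)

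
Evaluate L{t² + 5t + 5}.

L{t² + 5t + 5} = 2/s³ + 5/s² + 5/s = 2/s³ + 5/s² + 5/s

Final answer: 2/s³ + 5/s² + 5/s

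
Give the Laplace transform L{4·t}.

L{t^n} = n!/s^(n+1), so L{t} = 1/s^2. Then L{4·t} = 4·1/s^2 = 4/s^2

Final answer: 4/s^2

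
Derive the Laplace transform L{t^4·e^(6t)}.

L{t^n·e^(at)} = n!/(s-a)^(n+1), so L{t^4·e^(6t)} = 24/(s-6)^5

Final answer: 24/(s-6)^5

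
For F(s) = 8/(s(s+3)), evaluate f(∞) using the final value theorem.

f(∞) = lim_{s→0} s·8/(s(s+3)) = lim_{s→0} 8/(s+3) = 8/3 = 8/3

Final answer: 8/3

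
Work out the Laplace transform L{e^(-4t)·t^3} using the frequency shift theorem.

L{e^(at)·t^n} = n!/(s-a)^(n+1), so L{e^(-4t)·t^3} = 6/(s+4)^4

Final answer: 6/(s+4)^4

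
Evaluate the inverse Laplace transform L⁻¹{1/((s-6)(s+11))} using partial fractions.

Decompose: A/(s-6) + B/(s+11). A = 1/17, B = -1/17. f(t) = (e^(6t) - e^(-11t))/17

Final answer: (e^(6t) - e^(-11t))/17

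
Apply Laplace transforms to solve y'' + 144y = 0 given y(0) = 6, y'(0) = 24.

L{y''} + 144L{y} = 0. s²Y - 6s - 24 + 144Y = 0. Y(s² + 144) = 6s + 24. Y = (6s + 24)/(s² + 144). Inverting: y(t) = 6cos(12t) + 2sin(12t)

Final answer: y(t) = 6cos(12t) + 2sin(12t)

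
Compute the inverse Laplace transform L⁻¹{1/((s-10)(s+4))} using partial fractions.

Decompose: A/(s-10) + B/(s+4). A = 1/14, B = -1/14. f(t) = (e^(10t) - e^(-4t))/14

Final answer: (e^(10t) - e^(-4t))/14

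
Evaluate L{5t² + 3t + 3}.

L{5t² + 3t + 3} = 5·2/s³ + 3/s² + 3/s = 10/s³ + 3/s² + 3/s

Final answer: 10/s³ + 3/s² + 3/s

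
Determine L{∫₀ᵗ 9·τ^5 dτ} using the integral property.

L{∫₀ᵗ f(τ)dτ} = F(s)/s with f(t) = 9t^5. F(s) = 1080/s^6, so L{∫₀ᵗ 9·τ^5 dτ} = (1080/s^6)/s = 1080/s^7. (Check: ∫₀ᵗ 9·τ^5 dτ = 9t^6/6.)

Final answer: 1080/s^7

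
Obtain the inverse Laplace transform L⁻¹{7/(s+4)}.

L⁻¹{1/(s-a)} = e^(at), so L⁻¹{1/(s+4)} = e^(-4t), and L⁻¹{7/(s+4)} = 7·e^(-4t)

Final answer: 7·e^(-4t)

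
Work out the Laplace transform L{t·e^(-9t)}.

L{t^n·e^(at)} = n!/(s-a)^(n+1), so L{t·e^(-9t)} = 1/(s+9)^2

Final answer: 1/(s+9)^2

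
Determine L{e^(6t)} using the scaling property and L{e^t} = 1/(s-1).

Using L{f(at)} = (1/a)F(s/a) with a=6 and f(t) = e^t: L{e^(6t)} = (1/6) · 1/((s/6)-1) = (1/6) · 6/(s-6) = 1/(s-6)

Final answer: 1/(s-6)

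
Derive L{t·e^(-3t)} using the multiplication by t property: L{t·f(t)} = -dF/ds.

Using L{t^n·e^(at)} = n!/(s-a)^(n+1), L{t·e^(-3t)} = 1/(s+3)^2

Final answer: 1/(s+3)^2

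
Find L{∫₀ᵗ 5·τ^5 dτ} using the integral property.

L{∫₀ᵗ f(τ)dτ} = F(s)/s with f(t) = 5t^5. F(s) = 600/s^6, so L{∫₀ᵗ 5·τ^5 dτ} = (600/s^6)/s = 600/s^7. (Check: ∫₀ᵗ 5·τ^5 dτ = 5t^6/6.)

Final answer: 600/s^7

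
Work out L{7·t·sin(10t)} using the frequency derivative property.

L{sin(10t)} = 10/(s² + 100). By L{t·f(t)} = -F'(s): -d/ds[10/(s² + 100)] = -(10)·(-2s)/(s² + 100)² = 20s/(s² + 100)². Then L{7·t·sin(10t)} = 7·20s/(s² + 100)² = 140s/(s² + 100)²

Final answer: 140s/(s² + 100)²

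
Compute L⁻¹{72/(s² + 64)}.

This is the form c·a/(s² + a²) with a = 8, c = 9. L⁻¹ = 9·sin(8t)

Final answer: 9·sin(8t)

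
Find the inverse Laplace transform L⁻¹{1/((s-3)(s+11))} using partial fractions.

Decompose: A/(s-3) + B/(s+11). A = 1/14, B = -1/14. f(t) = (e^(3t) - e^(-11t))/14

Final answer: (e^(3t) - e^(-11t))/14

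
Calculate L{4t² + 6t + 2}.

L{4t² + 6t + 2} = 4·2/s³ + 6/s² + 2/s = 8/s³ + 6/s² + 2/s

Final answer: 8/s³ + 6/s² + 2/s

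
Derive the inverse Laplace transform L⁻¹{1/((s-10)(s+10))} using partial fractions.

Decompose: A/(s-10) + B/(s+10). A = 1/20, B = -1/20. f(t) = (e^(10t) - e^(-10t))/20

Final answer: (e^(10t) - e^(-10t))/20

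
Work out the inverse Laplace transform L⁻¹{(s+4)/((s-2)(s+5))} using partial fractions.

Using partial fractions, f(t) = (6e^(2t) + e^(-5t))/7

Final answer: (6e^(2t) + e^(-5t))/7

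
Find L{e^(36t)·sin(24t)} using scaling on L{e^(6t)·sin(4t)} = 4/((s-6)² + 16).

Scaling with a=6: L{e^(36t)·sin(24t)} = (1/6) · 4/((s/6-6)² + 16). Simplifying: 24/((s-36)² + 576)

Final answer: 24/((s-36)² + 576)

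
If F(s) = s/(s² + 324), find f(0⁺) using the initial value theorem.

f(0⁺) = lim_{s→∞} s·s/(s² + 324) = lim_{s→∞} s²/(s² + 324) = 1

Final answer: 1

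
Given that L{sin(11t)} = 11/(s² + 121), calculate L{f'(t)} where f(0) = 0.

L{f'(t)} = s·F(s) - f(0) = s·11/(s² + 121) - 0 = 11s/(s² + 121)

Final answer: 11s/(s² + 121)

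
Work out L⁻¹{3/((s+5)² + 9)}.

Form: b/((s-a)² + b²) → e^(at)sin(bt). With a=-5, b=3

Final answer: e^(-5t)·sin(3t)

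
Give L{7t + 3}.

L{7t + 3} = 7·L{t} + 3·L{1} = 7/s² + 3/s

Final answer: 7/s² + 3/s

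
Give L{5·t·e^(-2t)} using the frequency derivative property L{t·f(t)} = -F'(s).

L{e^(-2t)} = 1/(s+2). By frequency derivative: L{t·e^(-2t)} = -d/ds[1/(s+2)] = -(-1)/(s+2)² = 1/(s+2)². Then L{5·t·e^(-2t)} = 5·1/(s+2)² = 5/(s+2)²

Final answer: 5/(s+2)²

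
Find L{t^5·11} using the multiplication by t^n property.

L{11} = 11/s. d^1/ds^1[1/s] = -1/s². d^2/ds^2[1/s] = 2/s^3. d^3/ds^3[1/s] = -6/s^4. d^4/ds^4[1/s] = 24/s^5. d^5/ds^5[1/s] = -120/s^6. So L{t^5} = (-1)^{5}·-120/s^6 = 120/s^6. Then L{t^5·11} = 11·120/s^6 = 1320/s^6

Final answer: 1320/s^6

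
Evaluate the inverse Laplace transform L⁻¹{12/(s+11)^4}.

L⁻¹{n!/(s-a)^(n+1)} = t^n·e^(at) with n=3, a=-11. So L⁻¹{6/(s+11)^4} = t^3·e^(-11t), and L⁻¹{12/(s+11)^4} = (12/6)·t^3·e^(-11t) = 2·t^3·e^(-11t)

Final answer: 2·t^3·e^(-11t)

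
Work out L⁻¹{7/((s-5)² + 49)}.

Form: b/((s-a)² + b²) → e^(at)sin(bt). With a=5, b=7

Final answer: e^(5t)·sin(7t)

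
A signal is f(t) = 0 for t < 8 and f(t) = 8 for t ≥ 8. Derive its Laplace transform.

f(t) = 8·u(t-8). L{u(t-8)} = e^(-8s)/s, so L{f(t)} = 8·e^(-8s)/s

Final answer: 8·e^(-8s)/s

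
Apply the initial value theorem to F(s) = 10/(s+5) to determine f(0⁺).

f(0⁺) = lim_{s→∞} s·10/(s+5) = lim_{s→∞} 10s/(s+5) = 10

Final answer: 10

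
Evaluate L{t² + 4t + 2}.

L{t² + 4t + 2} = 2/s³ + 4/s² + 2/s = 2/s³ + 4/s² + 2/s

Final answer: 2/s³ + 4/s² + 2/s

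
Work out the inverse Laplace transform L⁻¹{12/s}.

L⁻¹{c/s} = c, so L⁻¹{12/s} = 12

Final answer: 12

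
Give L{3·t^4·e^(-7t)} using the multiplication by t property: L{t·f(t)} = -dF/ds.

Using L{t^n·e^(at)} = n!/(s-a)^(n+1), L{t^4·e^(-7t)} = 24/(s+7)^5, so L{3·t^4·e^(-7t)} = 3·24/(s+7)^5 = 72/(s+7)^5

Final answer: 72/(s+7)^5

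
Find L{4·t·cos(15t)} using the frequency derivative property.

L{cos(15t)} = s/(s² + 225). Derivative: d/ds[s/(s² + 225)] = [(s² + 225) - s·2s]/(s² + 225)² = (225 - s²)/(s² + 225)². So L{t·cos(15t)} = -F'(s) = (s² - 225)/(s² + 225)². Then L{4·t·cos(15t)} = 4·(s² - 225)/(s² + 225)²

Final answer: 4·(s² - 225)/(s² + 225)²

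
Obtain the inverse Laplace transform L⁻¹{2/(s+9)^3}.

L⁻¹{n!/(s-a)^(n+1)} = t^n·e^(at) with n=2, a=-9. So L⁻¹{2/(s+9)^3} = t^2·e^(-9t)

Final answer: t^2·e^(-9t)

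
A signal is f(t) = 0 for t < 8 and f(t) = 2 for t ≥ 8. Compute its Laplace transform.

f(t) = 2·u(t-8). L{u(t-8)} = e^(-8s)/s, so L{f(t)} = 2·e^(-8s)/s

Final answer: 2·e^(-8s)/s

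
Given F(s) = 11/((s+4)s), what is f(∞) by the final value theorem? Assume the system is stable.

f(∞) = lim_{s→0} sF(s) = lim_{s→0} 11/(s+4) = 11/4

Final answer: 11/4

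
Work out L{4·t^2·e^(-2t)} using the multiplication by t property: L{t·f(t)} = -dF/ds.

Using L{t^n·e^(at)} = n!/(s-a)^(n+1), L{t^2·e^(-2t)} = 2/(s+2)^3, so L{4·t^2·e^(-2t)} = 4·2/(s+2)^3 = 8/(s+2)^3

Final answer: 8/(s+2)^3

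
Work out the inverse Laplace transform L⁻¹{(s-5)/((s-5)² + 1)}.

Using frequency shift, L⁻¹{(s-5)/((s-5)² + 1)} = e^(5t)·cos(t)

Final answer: e^(5t)·cos(t)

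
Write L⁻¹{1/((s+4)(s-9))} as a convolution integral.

1/((s+4)(s-9)) = (1/(s+4))·(1/(s-9)) = L{e^(-4t)}·L{e^(9t)}. So f(t) = e^(-4t)*e^(9t) = ∫₀ᵗ e^(-4τ)·e^(9(t-τ)) dτ

Final answer: ∫₀ᵗ e^(-4τ)·e^(9(t-τ)) dτ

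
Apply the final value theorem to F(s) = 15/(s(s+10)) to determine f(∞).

f(∞) = lim_{s→0} s·15/(s(s+10)) = lim_{s→0} 15/(s+10) = 15/10 = 3/2

Final answer: 3/2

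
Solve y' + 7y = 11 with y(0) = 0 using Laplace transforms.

sY + 7Y = 11/s. Y = 11/(s(s+7)). Partial fractions: Y = 11/7/s - 11/7/(s+7)

Final answer: y(t) = 11/7(1 - e^(-7t))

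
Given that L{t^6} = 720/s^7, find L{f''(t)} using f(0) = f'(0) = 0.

L{f''(t)} = s²F(s) - sf(0) - f'(0) = s²·720/s^7 - 0 - 0 = 720/s^5

Final answer: 720/s^5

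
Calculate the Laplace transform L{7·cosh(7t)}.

L{cosh(ωt)} = s/(s² - ω²), so L{cosh(7t)} = s/(s² - 49). Then L{7·cosh(7t)} = 7·s/(s² - 49) = 7s/(s² - 49)

Final answer: 7s/(s² - 49)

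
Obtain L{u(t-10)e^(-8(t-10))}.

u(t-a)f(t-a) with f(t)=e^(-8t). L{e^(-8t)} = 1/(s+8). By time shift: e^(-10s)/(s+8)

Final answer: e^(-10s)/(s+8)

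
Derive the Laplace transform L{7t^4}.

L{7t^4} = 7 · L{t^4} = 7 · 24/s^5 = 168/s^5

Final answer: 168/s^5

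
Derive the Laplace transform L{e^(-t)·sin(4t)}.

L{e^(at)·sin(ωt)} = ω/((s-a)² + ω²), so L{e^(-t)·sin(4t)} = 4/((s+1)² + 16)

Final answer: 4/((s+1)² + 16)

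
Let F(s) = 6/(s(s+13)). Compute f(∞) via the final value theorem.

f(∞) = lim_{s→0} s·6/(s(s+13)) = lim_{s→0} 6/(s+13) = 6/13 = 6/13

Final answer: 6/13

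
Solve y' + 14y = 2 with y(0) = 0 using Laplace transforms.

sY + 14Y = 2/s. Y = 2/(s(s+14)). Partial fractions: Y = 1/7/s - 1/7/(s+14)

Final answer: y(t) = 1/7(1 - e^(-14t))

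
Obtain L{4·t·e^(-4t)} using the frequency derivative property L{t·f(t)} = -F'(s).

L{e^(-4t)} = 1/(s+4). By frequency derivative: L{t·e^(-4t)} = -d/ds[1/(s+4)] = -(-1)/(s+4)² = 1/(s+4)². Then L{4·t·e^(-4t)} = 4·1/(s+4)² = 4/(s+4)²

Final answer: 4/(s+4)²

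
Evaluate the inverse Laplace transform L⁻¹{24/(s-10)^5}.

L⁻¹{n!/(s-a)^(n+1)} = t^n·e^(at), so L⁻¹{24/(s-10)^5} = t^4·e^(10t)

Final answer: t^4·e^(10t)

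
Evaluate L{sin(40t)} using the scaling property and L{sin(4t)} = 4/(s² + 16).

Using L{f(at)} = (1/a)F(s/a) with a=10: L{sin(40t)} = (1/10) · 4/((s/10)² + 16) = (1/10) · 4·100/(s² + 1600) = 40/(s² + 1600)

Final answer: 40/(s² + 1600)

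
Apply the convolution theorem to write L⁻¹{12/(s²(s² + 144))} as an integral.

12/(s²(s² + 144)) = (1/s²)·(12/(s² + 144)) = L{t}·L{sin(12t)}. So f(t) = t*(sin(12t)) = ∫₀ᵗ τ·sin(12(t-τ)) dτ

Final answer: ∫₀ᵗ τ·sin(12(t-τ)) dτ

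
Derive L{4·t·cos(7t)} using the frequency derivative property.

L{cos(7t)} = s/(s² + 49). Derivative: d/ds[s/(s² + 49)] = [(s² + 49) - s·2s]/(s² + 49)² = (49 - s²)/(s² + 49)². So L{t·cos(7t)} = -F'(s) = (s² - 49)/(s² + 49)². Then L{4·t·cos(7t)} = 4·(s² - 49)/(s² + 49)²

Final answer: 4·(s² - 49)/(s² + 49)²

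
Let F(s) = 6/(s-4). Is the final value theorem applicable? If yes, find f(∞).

sF(s) = 6s/(s-4) has a pole at s = 4 in the right half-plane. Theorem does NOT apply (unstable system; f(t) = 6·e^(4t) grows without bound).

Final answer: Not applicable (unstable)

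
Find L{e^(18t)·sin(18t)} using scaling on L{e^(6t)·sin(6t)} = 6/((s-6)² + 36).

Scaling with a=3: L{e^(18t)·sin(18t)} = (1/3) · 6/((s/3-6)² + 36). Simplifying: 18/((s-18)² + 324)

Final answer: 18/((s-18)² + 324)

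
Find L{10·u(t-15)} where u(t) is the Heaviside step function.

L{u(t-a)} = e^(-as)/s. Here a=15, so L{u(t-15)} = e^(-15s)/s, and L{10·u(t-15)} = 10·e^(-15s)/s

Final answer: 10·e^(-15s)/s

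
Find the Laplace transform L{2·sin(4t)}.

L{sin(ωt)} = ω/(s² + ω²), so L{sin(4t)} = 4/(s² + 16). Then L{2·sin(4t)} = 2·4/(s² + 16) = 8/(s² + 16)

Final answer: 8/(s² + 16)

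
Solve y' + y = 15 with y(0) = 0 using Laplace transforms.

sY + Y = 15/s. Y = 15/(s(s+1)). Partial fractions: Y = 15/s - 15/(s+1)

Final answer: y(t) = 15(1 - e^(-t))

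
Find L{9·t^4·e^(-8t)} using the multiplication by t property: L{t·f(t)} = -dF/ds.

Using L{t^n·e^(at)} = n!/(s-a)^(n+1), L{t^4·e^(-8t)} = 24/(s+8)^5, so L{9·t^4·e^(-8t)} = 9·24/(s+8)^5 = 216/(s+8)^5

Final answer: 216/(s+8)^5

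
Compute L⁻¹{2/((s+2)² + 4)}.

Form: b/((s-a)² + b²) → e^(at)sin(bt). With a=-2, b=2

Final answer: e^(-2t)·sin(2t)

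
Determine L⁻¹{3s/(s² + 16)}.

This is the form c·s/(s² + a²) with a = 4, c = 3. L⁻¹ = 3·cos(4t)

Final answer: 3·cos(4t)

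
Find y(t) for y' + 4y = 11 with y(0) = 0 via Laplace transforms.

sY + 4Y = 11/s. Y = 11/(s(s+4)). Partial fractions: Y = 11/4/s - 11/4/(s+4)

Final answer: y(t) = 11/4(1 - e^(-4t))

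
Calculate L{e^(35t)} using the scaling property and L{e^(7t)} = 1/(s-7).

Using L{f(at)} = (1/a)F(s/a) with a=5 and f(t) = e^(7t): L{e^(35t)} = (1/5) · 1/((s/5)-7) = (1/5) · 5/(s-35) = 1/(s-35)

Final answer: 1/(s-35)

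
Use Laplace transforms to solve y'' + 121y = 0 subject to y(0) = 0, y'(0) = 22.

L{y''} + 121L{y} = 0. s²Y - 0 - 22 + 121Y = 0. Y(s² + 121) = 22. Y = (22)/(s² + 121). Inverting: y(t) = 2sin(11t)

Final answer: y(t) = 2sin(11t)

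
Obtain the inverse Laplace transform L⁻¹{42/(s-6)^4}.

L⁻¹{n!/(s-a)^(n+1)} = t^n·e^(at) with n=3, a=6. So L⁻¹{6/(s-6)^4} = t^3·e^(6t), and L⁻¹{42/(s-6)^4} = (42/6)·t^3·e^(6t) = 7·t^3·e^(6t)

Final answer: 7·t^3·e^(6t)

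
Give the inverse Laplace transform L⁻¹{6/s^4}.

L⁻¹{n!/s^(n+1)} = t^n with n=3. So L⁻¹{6/s^4} = t^3

Final answer: t^3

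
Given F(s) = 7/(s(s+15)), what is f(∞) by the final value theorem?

f(∞) = lim_{s→0} s·7/(s(s+15)) = lim_{s→0} 7/(s+15) = 7/15 = 7/15

Final answer: 7/15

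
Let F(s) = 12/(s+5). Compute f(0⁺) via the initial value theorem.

f(0⁺) = lim_{s→∞} s·12/(s+5) = lim_{s→∞} 12s/(s+5) = 12

Final answer: 12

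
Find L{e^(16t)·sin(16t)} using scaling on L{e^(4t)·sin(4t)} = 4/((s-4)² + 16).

Scaling with a=4: L{e^(16t)·sin(16t)} = (1/4) · 4/((s/4-4)² + 16). Simplifying: 16/((s-16)² + 256)

Final answer: 16/((s-16)² + 256)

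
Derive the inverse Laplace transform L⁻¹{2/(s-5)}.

L⁻¹{1/(s-a)} = e^(at), so L⁻¹{1/(s-5)} = e^(5t), and L⁻¹{2/(s-5)} = 2·e^(5t)

Final answer: 2·e^(5t)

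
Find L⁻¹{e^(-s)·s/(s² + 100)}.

L⁻¹{s/(s² + 100)} = cos(10t). By the time shift theorem, L⁻¹{e^(-as)F(s)} = u(t-a)f(t-a) with a=1, so L⁻¹{e^(-s)·s/(s² + 100)} = u(t-1)·cos(10(t-1))

Final answer: u(t-1)·cos(10(t-1))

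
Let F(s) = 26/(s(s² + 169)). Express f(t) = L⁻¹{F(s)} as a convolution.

26/(s(s² + 169)) = (1/s)·(26/(s² + 169)) = L{1}·L{2·sin(13t)}. So f(t) = 1*(2·sin(13t)) = ∫₀ᵗ 2·sin(13τ) dτ

Final answer: ∫₀ᵗ 2·sin(13τ) dτ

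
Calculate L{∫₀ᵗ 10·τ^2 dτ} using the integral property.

L{∫₀ᵗ f(τ)dτ} = F(s)/s with f(t) = 10t^2. F(s) = 20/s^3, so L{∫₀ᵗ 10·τ^2 dτ} = (20/s^3)/s = 20/s^4. (Check: ∫₀ᵗ 10·τ^2 dτ = 10t^3/3.)

Final answer: 20/s^4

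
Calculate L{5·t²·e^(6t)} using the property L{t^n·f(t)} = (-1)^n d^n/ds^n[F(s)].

L{e^(6t)} = 1/(s-6). d/ds[1/(s-6)] = -1/(s-6)². d²/ds²[1/(s-6)] = 2/(s-6)³. So L{t²·e^(6t)} = (-1)² · 2/(s-6)³ = 2/(s-6)³. Then L{5·t²·e^(6t)} = 5·2/(s-6)³ = 10/(s-6)³

Final answer: 10/(s-6)³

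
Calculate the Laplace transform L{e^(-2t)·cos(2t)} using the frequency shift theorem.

Frequency shift: L{e^(at)f(t)} = F(s-a). L{e^(-2t)·cos(2t)} = (s+2)/((s+2)² + 4)

Final answer: (s+2)/((s+2)² + 4)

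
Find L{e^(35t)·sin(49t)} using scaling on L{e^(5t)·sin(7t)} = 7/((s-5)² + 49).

Scaling with a=7: L{e^(35t)·sin(49t)} = (1/7) · 7/((s/7-5)² + 49). Simplifying: 49/((s-35)² + 2401)

Final answer: 49/((s-35)² + 2401)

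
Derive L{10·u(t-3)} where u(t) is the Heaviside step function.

L{u(t-a)} = e^(-as)/s. Here a=3, so L{u(t-3)} = e^(-3s)/s, and L{10·u(t-3)} = 10·e^(-3s)/s

Final answer: 10·e^(-3s)/s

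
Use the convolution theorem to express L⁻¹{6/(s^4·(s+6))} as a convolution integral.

6/(s^4·(s+6)) = (6/s^4)·(1/(s+6)) = L{t^3}·L{e^(-6t)}. So f(t) = t^3*e^(-6t) = ∫₀ᵗ τ^3·e^(-6(t-τ)) dτ

Final answer: ∫₀ᵗ τ^3·e^(-6(t-τ)) dτ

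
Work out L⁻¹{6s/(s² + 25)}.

This is the form c·s/(s² + a²) with a = 5, c = 6. L⁻¹ = 6·cos(5t)

Final answer: 6·cos(5t)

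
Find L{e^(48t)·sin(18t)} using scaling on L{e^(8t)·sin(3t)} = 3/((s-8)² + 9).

Scaling with a=6: L{e^(48t)·sin(18t)} = (1/6) · 3/((s/6-8)² + 9). Simplifying: 18/((s-48)² + 324)

Final answer: 18/((s-48)² + 324)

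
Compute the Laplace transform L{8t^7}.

L{8t^7} = 8 · L{t^7} = 8 · 5040/s^8 = 40320/s^8

Final answer: 40320/s^8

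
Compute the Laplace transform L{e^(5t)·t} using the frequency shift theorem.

L{e^(at)·t^n} = n!/(s-a)^(n+1), so L{e^(5t)·t} = 1/(s-5)^2

Final answer: 1/(s-5)^2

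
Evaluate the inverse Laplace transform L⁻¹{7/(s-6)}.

L⁻¹{1/(s-a)} = e^(at), so L⁻¹{1/(s-6)} = e^(6t), and L⁻¹{7/(s-6)} = 7·e^(6t)

Final answer: 7·e^(6t)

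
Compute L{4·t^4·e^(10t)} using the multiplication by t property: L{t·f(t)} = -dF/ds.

Using L{t^n·e^(at)} = n!/(s-a)^(n+1), L{t^4·e^(10t)} = 24/(s-10)^5, so L{4·t^4·e^(10t)} = 4·24/(s-10)^5 = 96/(s-10)^5

Final answer: 96/(s-10)^5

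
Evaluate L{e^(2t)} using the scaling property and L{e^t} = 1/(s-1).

Using L{f(at)} = (1/a)F(s/a) with a=2 and f(t) = e^t: L{e^(2t)} = (1/2) · 1/((s/2)-1) = (1/2) · 2/(s-2) = 1/(s-2)

Final answer: 1/(s-2)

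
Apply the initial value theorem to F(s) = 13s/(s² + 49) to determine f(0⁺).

f(0⁺) = lim_{s→∞} s·13s/(s² + 49) = lim_{s→∞} 13s²/(s² + 49) = 13

Final answer: 13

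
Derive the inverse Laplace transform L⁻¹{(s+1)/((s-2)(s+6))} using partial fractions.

Using partial fractions, f(t) = (3e^(2t) + 5e^(-6t))/8

Final answer: (3e^(2t) + 5e^(-6t))/8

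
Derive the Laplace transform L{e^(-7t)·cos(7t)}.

L{e^(at)·cos(ωt)} = (s-a)/((s-a)² + ω²), so L{e^(-7t)·cos(7t)} = (s+7)/((s+7)² + 49)

Final answer: (s+7)/((s+7)² + 49)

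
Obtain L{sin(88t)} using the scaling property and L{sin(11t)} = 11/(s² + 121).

Using L{f(at)} = (1/a)F(s/a) with a=8: L{sin(88t)} = (1/8) · 11/((s/8)² + 121) = (1/8) · 11·64/(s² + 7744) = 88/(s² + 7744)

Final answer: 88/(s² + 7744)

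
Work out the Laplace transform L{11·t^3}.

L{t^n} = n!/s^(n+1), so L{t^3} = 6/s^4. Then L{11·t^3} = 11·6/s^4 = 66/s^4

Final answer: 66/s^4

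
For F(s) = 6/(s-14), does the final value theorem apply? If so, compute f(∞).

sF(s) = 6s/(s-14) has a pole at s = 14 in the right half-plane. Theorem does NOT apply (unstable system; f(t) = 6·e^(14t) grows without bound).

Final answer: Not applicable (unstable)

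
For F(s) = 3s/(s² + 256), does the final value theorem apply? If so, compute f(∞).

The final value theorem requires all poles of sF(s) in the left half-plane. sF(s) = 3s²/(s² + 256) has poles at s = ±16i (imaginary axis). Theorem does NOT apply (oscillatory system).

Final answer: Not applicable (oscillatory)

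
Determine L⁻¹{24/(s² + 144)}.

This is the form c·a/(s² + a²) with a = 12, c = 2. L⁻¹ = 2·sin(12t)

Final answer: 2·sin(12t)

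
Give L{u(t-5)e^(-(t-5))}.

u(t-a)f(t-a) with f(t)=e^(-t). L{e^(-t)} = 1/(s+1). By time shift: e^(-5s)/(s+1)

Final answer: e^(-5s)/(s+1)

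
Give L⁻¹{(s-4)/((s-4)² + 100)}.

Using frequency shift: L⁻¹{(s-a)/((s-a)² + b²)} = e^(at)cos(bt). Here a=4, b=10

Final answer: e^(4t)·cos(10t)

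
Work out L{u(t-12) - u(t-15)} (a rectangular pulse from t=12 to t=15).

L{u(t-a)} = e^(-as)/s. L{u(t-12) - u(t-15)} = (e^(-12s) - e^(-15s))/s

Final answer: (e^(-12s) - e^(-15s))/s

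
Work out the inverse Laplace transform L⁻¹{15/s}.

L⁻¹{c/s} = c, so L⁻¹{15/s} = 15

Final answer: 15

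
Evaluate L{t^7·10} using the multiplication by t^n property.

L{10} = 10/s. d^1/ds^1[1/s] = -1/s². d^2/ds^2[1/s] = 2/s^3. d^3/ds^3[1/s] = -6/s^4. d^4/ds^4[1/s] = 24/s^5. d^5/ds^5[1/s] = -120/s^6. d^6/ds^6[1/s] = 720/s^7. d^7/ds^7[1/s] = -5040/s^8. So L{t^7} = (-1)^{7}·-5040/s^8 = 5040/s^8. Then L{t^7·10} = 10·5040/s^8 = 50400/s^8

Final answer: 50400/s^8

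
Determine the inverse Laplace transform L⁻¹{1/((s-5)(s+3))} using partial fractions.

Decompose: A/(s-5) + B/(s+3). A = 1/8, B = -1/8. f(t) = (e^(5t) - e^(-3t))/8

Final answer: (e^(5t) - e^(-3t))/8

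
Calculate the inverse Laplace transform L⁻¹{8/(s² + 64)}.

L⁻¹{8/(s² + 64)} = sin(8t)

Final answer: sin(8t)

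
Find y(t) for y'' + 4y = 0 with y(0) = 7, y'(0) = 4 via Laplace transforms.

L{y''} + 4L{y} = 0. s²Y - 7s - 4 + 4Y = 0. Y(s² + 4) = 7s + 4. Y = (7s + 4)/(s² + 4). Inverting: y(t) = 7cos(2t) + 2sin(2t)

Final answer: y(t) = 7cos(2t) + 2sin(2t)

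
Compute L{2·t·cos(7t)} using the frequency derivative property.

L{cos(7t)} = s/(s² + 49). Derivative: d/ds[s/(s² + 49)] = [(s² + 49) - s·2s]/(s² + 49)² = (49 - s²)/(s² + 49)². So L{t·cos(7t)} = -F'(s) = (s² - 49)/(s² + 49)². Then L{2·t·cos(7t)} = 2·(s² - 49)/(s² + 49)²

Final answer: 2·(s² - 49)/(s² + 49)²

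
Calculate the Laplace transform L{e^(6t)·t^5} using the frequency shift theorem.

L{e^(at)·t^n} = n!/(s-a)^(n+1), so L{e^(6t)·t^5} = 120/(s-6)^6

Final answer: 120/(s-6)^6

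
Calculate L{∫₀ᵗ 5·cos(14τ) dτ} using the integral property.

L{∫₀ᵗ f(τ)dτ} = F(s)/s with F(s) = 5s/(s² + 196), so the result is (5s/(s² + 196))/s = 5/(s² + 196)

Final answer: 5/(s² + 196)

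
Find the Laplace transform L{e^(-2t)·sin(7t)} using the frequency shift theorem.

Frequency shift: L{e^(at)f(t)} = F(s-a). L{e^(-2t)·sin(7t)} = 7/((s+2)² + 49)

Final answer: 7/((s+2)² + 49)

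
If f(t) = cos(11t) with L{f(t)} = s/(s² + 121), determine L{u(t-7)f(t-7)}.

Time shift theorem: L{u(t-a)f(t-a)} = e^(-as)F(s). Here a=7, F(s) = s/(s² + 121), so L{u(t-7)f(t-7)} = e^(-7s)·s/(s² + 121)

Final answer: e^(-7s)·s/(s² + 121)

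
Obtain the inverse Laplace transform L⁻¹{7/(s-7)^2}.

L⁻¹{n!/(s-a)^(n+1)} = t^n·e^(at) with n=1, a=7. So L⁻¹{1/(s-7)^2} = t·e^(7t), and L⁻¹{7/(s-7)^2} = (7/1)·t·e^(7t) = 7·t·e^(7t)

Final answer: 7·t·e^(7t)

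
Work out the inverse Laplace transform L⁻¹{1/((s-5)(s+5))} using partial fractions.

Decompose: A/(s-5) + B/(s+5). A = 1/10, B = -1/10. f(t) = (e^(5t) - e^(-5t))/10

Final answer: (e^(5t) - e^(-5t))/10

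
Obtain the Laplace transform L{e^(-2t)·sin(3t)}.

L{e^(at)·sin(ωt)} = ω/((s-a)² + ω²), so L{e^(-2t)·sin(3t)} = 3/((s+2)² + 9)

Final answer: 3/((s+2)² + 9)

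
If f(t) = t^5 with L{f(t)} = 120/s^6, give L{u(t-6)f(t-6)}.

Time shift theorem: L{u(t-a)f(t-a)} = e^(-as)F(s). Here a=6, F(s) = 120/s^6, so L{u(t-6)f(t-6)} = e^(-6s)·120/s^6

Final answer: e^(-6s)·120/s^6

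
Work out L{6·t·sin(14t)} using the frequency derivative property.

L{sin(14t)} = 14/(s² + 196). By L{t·f(t)} = -F'(s): -d/ds[14/(s² + 196)] = -(14)·(-2s)/(s² + 196)² = 28s/(s² + 196)². Then L{6·t·sin(14t)} = 6·28s/(s² + 196)² = 168s/(s² + 196)²

Final answer: 168s/(s² + 196)²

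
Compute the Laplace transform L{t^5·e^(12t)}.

L{t^n·e^(at)} = n!/(s-a)^(n+1), so L{t^5·e^(12t)} = 120/(s-12)^6

Final answer: 120/(s-12)^6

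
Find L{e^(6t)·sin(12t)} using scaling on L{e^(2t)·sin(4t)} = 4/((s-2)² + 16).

Scaling with a=3: L{e^(6t)·sin(12t)} = (1/3) · 4/((s/3-2)² + 16). Simplifying: 12/((s-6)² + 144)

Final answer: 12/((s-6)² + 144)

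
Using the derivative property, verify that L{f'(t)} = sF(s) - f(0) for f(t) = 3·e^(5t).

f'(t) = 15e^(5t). Direct: L{f'(t)} = 15/(s-5). Property: s·3/(s-5) - 3 = (3s - 3(s-5))/(s-5) = 15/(s-5). ✓

Final answer: 15/(s-5)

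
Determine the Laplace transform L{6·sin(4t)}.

L{sin(ωt)} = ω/(s² + ω²), so L{sin(4t)} = 4/(s² + 16). Then L{6·sin(4t)} = 6·4/(s² + 16) = 24/(s² + 16)

Final answer: 24/(s² + 16)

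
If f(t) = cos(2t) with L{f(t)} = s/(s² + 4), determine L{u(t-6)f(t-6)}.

Time shift theorem: L{u(t-a)f(t-a)} = e^(-as)F(s). Here a=6, F(s) = s/(s² + 4), so L{u(t-6)f(t-6)} = e^(-6s)·s/(s² + 4)

Final answer: e^(-6s)·s/(s² + 4)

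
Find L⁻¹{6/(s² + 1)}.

This is the form c·a/(s² + a²) with a = 1, c = 6. L⁻¹ = 6·sin(t)

Final answer: 6·sin(t)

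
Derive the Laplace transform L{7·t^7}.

L{t^n} = n!/s^(n+1), so L{t^7} = 5040/s^8. Then L{7·t^7} = 7·5040/s^8 = 35280/s^8

Final answer: 35280/s^8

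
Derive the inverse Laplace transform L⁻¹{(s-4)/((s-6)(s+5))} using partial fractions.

Using partial fractions, f(t) = (2e^(6t) + 9e^(-5t))/11

Final answer: (2e^(6t) + 9e^(-5t))/11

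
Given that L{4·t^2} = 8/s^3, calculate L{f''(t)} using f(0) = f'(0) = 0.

L{f''(t)} = s²F(s) - sf(0) - f'(0) = s²·8/s^3 - 0 - 0 = 8/s

Final answer: 8/s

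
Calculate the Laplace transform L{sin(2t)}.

L{sin(ωt)} = ω/(s² + ω²), so L{sin(2t)} = 2/(s² + 4)

Final answer: 2/(s² + 4)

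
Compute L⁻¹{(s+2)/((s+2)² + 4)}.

Using frequency shift: L⁻¹{(s-a)/((s-a)² + b²)} = e^(at)cos(bt). Here a=-2, b=2

Final answer: e^(-2t)·cos(2t)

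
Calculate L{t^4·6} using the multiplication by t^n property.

L{6} = 6/s. d^1/ds^1[1/s] = -1/s². d^2/ds^2[1/s] = 2/s^3. d^3/ds^3[1/s] = -6/s^4. d^4/ds^4[1/s] = 24/s^5. So L{t^4} = (-1)^{4}·24/s^5 = 24/s^5. Then L{t^4·6} = 6·24/s^5 = 144/s^5

Final answer: 144/s^5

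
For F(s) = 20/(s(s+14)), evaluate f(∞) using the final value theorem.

f(∞) = lim_{s→0} s·20/(s(s+14)) = lim_{s→0} 20/(s+14) = 20/14 = 10/7

Final answer: 10/7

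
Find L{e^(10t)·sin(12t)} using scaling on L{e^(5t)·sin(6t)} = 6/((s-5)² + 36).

Scaling with a=2: L{e^(10t)·sin(12t)} = (1/2) · 6/((s/2-5)² + 36). Simplifying: 12/((s-10)² + 144)

Final answer: 12/((s-10)² + 144)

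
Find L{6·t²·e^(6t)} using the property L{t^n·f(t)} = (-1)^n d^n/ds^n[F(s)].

L{e^(6t)} = 1/(s-6). d/ds[1/(s-6)] = -1/(s-6)². d²/ds²[1/(s-6)] = 2/(s-6)³. So L{t²·e^(6t)} = (-1)² · 2/(s-6)³ = 2/(s-6)³. Then L{6·t²·e^(6t)} = 6·2/(s-6)³ = 12/(s-6)³

Final answer: 12/(s-6)³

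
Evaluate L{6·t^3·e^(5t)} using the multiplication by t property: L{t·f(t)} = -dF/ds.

Using L{t^n·e^(at)} = n!/(s-a)^(n+1), L{t^3·e^(5t)} = 6/(s-5)^4, so L{6·t^3·e^(5t)} = 6·6/(s-5)^4 = 36/(s-5)^4

Final answer: 36/(s-5)^4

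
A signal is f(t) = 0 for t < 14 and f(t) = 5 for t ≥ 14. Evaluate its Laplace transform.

f(t) = 5·u(t-14). L{u(t-14)} = e^(-14s)/s, so L{f(t)} = 5·e^(-14s)/s

Final answer: 5·e^(-14s)/s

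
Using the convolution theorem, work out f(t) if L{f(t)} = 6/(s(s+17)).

6/(s(s+17)) = (6/s)·(1/(s+17)) = L{6}·L{e^(-17t)}. By convolution, f(t) = 6*e^(-17t) = ∫₀ᵗ 6·e^(-17τ) dτ = 6·(1 - e^(-17t))/17

Final answer: 6·(1 - e^(-17t))/17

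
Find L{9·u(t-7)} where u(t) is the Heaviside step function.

L{u(t-a)} = e^(-as)/s. Here a=7, so L{u(t-7)} = e^(-7s)/s, and L{9·u(t-7)} = 9·e^(-7s)/s

Final answer: 9·e^(-7s)/s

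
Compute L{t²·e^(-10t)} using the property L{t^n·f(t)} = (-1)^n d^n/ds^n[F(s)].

L{e^(-10t)} = 1/(s+10). d/ds[1/(s+10)] = -1/(s+10)². d²/ds²[1/(s+10)] = 2/(s+10)³. So L{t²·e^(-10t)} = (-1)² · 2/(s+10)³ = 2/(s+10)³

Final answer: 2/(s+10)³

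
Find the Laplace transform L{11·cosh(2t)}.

L{cosh(ωt)} = s/(s² - ω²), so L{cosh(2t)} = s/(s² - 4). Then L{11·cosh(2t)} = 11·s/(s² - 4) = 11s/(s² - 4)

Final answer: 11s/(s² - 4)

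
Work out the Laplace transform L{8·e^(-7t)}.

L{e^(at)} = 1/(s-a), so L{e^(-7t)} = 1/(s+7). Then L{8·e^(-7t)} = 8/(s+7)

Final answer: 8/(s+7)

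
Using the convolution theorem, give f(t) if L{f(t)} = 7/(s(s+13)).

7/(s(s+13)) = (7/s)·(1/(s+13)) = L{7}·L{e^(-13t)}. By convolution, f(t) = 7*e^(-13t) = ∫₀ᵗ 7·e^(-13τ) dτ = 7·(1 - e^(-13t))/13

Final answer: 7·(1 - e^(-13t))/13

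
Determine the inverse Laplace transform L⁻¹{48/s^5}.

L⁻¹{n!/s^(n+1)} = t^n with n=4. So L⁻¹{24/s^5} = t^4, and L⁻¹{48/s^5} = (48/24)·t^4 = 2·t^4

Final answer: 2·t^4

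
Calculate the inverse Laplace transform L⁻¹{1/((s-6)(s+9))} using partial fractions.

Decompose: A/(s-6) + B/(s+9). A = 1/15, B = -1/15. f(t) = (e^(6t) - e^(-9t))/15

Final answer: (e^(6t) - e^(-9t))/15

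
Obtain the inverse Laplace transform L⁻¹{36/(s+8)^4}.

L⁻¹{n!/(s-a)^(n+1)} = t^n·e^(at) with n=3, a=-8. So L⁻¹{6/(s+8)^4} = t^3·e^(-8t), and L⁻¹{36/(s+8)^4} = (36/6)·t^3·e^(-8t) = 6·t^3·e^(-8t)

Final answer: 6·t^3·e^(-8t)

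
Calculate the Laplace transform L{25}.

L{25} = 25 · L{1} = 25/s

Final answer: 25/s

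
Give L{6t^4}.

L{t^n} = n!/s^(n+1). So L{6t^4} = 6·4!/s^5 = 144/s^5

Final answer: 144/s^5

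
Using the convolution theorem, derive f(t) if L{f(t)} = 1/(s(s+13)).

1/(s(s+13)) = (1/s)·(1/(s+13)) = L{1}·L{e^(-13t)}. By convolution, f(t) = 1*e^(-13t) = ∫₀ᵗ 1·e^(-13τ) dτ = (1 - e^(-13t))/13

Final answer: (1 - e^(-13t))/13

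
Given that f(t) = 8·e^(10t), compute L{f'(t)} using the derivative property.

f(0) = 8, F(s) = 8/(s-10). L{f'(t)} = s·F(s) - f(0) = 8s/(s-10) - 8 = (8s - 8(s-10))/(s-10) = 80/(s-10)

Final answer: 80/(s-10)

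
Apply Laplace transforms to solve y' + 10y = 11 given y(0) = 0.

sY + 10Y = 11/s. Y = 11/(s(s+10)). Partial fractions: Y = 11/10/s - 11/10/(s+10)

Final answer: y(t) = 11/10(1 - e^(-10t))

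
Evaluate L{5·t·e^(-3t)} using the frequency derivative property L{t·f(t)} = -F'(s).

L{e^(-3t)} = 1/(s+3). By frequency derivative: L{t·e^(-3t)} = -d/ds[1/(s+3)] = -(-1)/(s+3)² = 1/(s+3)². Then L{5·t·e^(-3t)} = 5·1/(s+3)² = 5/(s+3)²

Final answer: 5/(s+3)²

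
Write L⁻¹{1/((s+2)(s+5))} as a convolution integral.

1/((s+2)(s+5)) = (1/(s+2))·(1/(s+5)) = L{e^(-2t)}·L{e^(-5t)}. So f(t) = e^(-2t)*e^(-5t) = ∫₀ᵗ e^(-2τ)·e^(-5(t-τ)) dτ

Final answer: ∫₀ᵗ e^(-2τ)·e^(-5(t-τ)) dτ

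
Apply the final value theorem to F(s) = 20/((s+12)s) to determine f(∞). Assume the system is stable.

f(∞) = lim_{s→0} sF(s) = lim_{s→0} 20/(s+12) = 5/3

Final answer: 5/3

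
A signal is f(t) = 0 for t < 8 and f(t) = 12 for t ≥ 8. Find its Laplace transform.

f(t) = 12·u(t-8). L{u(t-8)} = e^(-8s)/s, so L{f(t)} = 12·e^(-8s)/s

Final answer: 12·e^(-8s)/s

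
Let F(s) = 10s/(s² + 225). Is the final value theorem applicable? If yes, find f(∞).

The final value theorem requires all poles of sF(s) in the left half-plane. sF(s) = 10s²/(s² + 225) has poles at s = ±15i (imaginary axis). Theorem does NOT apply (oscillatory system).

Final answer: Not applicable (oscillatory)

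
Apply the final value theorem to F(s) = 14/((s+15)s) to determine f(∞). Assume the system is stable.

f(∞) = lim_{s→0} sF(s) = lim_{s→0} 14/(s+15) = 14/15

Final answer: 14/15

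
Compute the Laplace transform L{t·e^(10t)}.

L{t^n·e^(at)} = n!/(s-a)^(n+1), so L{t·e^(10t)} = 1/(s-10)^2

Final answer: 1/(s-10)^2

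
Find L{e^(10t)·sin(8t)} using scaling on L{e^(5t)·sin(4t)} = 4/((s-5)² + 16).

Scaling with a=2: L{e^(10t)·sin(8t)} = (1/2) · 4/((s/2-5)² + 16). Simplifying: 8/((s-10)² + 64)

Final answer: 8/((s-10)² + 64)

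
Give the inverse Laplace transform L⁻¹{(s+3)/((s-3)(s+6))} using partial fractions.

Using partial fractions, f(t) = (6e^(3t) + 3e^(-6t))/9

Final answer: (6e^(3t) + 3e^(-6t))/9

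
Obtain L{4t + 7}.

L{4t + 7} = 4·L{t} + 7·L{1} = 4/s² + 7/s

Final answer: 4/s² + 7/s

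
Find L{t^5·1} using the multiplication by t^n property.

L{1} = 1/s. d^1/ds^1[1/s] = -1/s². d^2/ds^2[1/s] = 2/s^3. d^3/ds^3[1/s] = -6/s^4. d^4/ds^4[1/s] = 24/s^5. d^5/ds^5[1/s] = -120/s^6. So L{t^5} = (-1)^{5}·-120/s^6 = 120/s^6

Final answer: 120/s^6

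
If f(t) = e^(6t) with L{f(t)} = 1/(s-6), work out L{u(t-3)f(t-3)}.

Time shift theorem: L{u(t-a)f(t-a)} = e^(-as)F(s). Here a=3, F(s) = 1/(s-6), so L{u(t-3)f(t-3)} = e^(-3s)·1/(s-6)

Final answer: e^(-3s)·1/(s-6)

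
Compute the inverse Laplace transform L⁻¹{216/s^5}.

L⁻¹{n!/s^(n+1)} = t^n with n=4. So L⁻¹{24/s^5} = t^4, and L⁻¹{216/s^5} = (216/24)·t^4 = 9·t^4

Final answer: 9·t^4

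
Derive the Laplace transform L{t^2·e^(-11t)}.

L{t^n·e^(at)} = n!/(s-a)^(n+1), so L{t^2·e^(-11t)} = 2/(s+11)^3

Final answer: 2/(s+11)^3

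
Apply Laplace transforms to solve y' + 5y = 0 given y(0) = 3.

L{y'} + 5L{y} = 0. sY - 3 + 5Y = 0. Y(s+5) = 3. Y = 3/(s+5)

Final answer: y(t) = 3e^(-5t)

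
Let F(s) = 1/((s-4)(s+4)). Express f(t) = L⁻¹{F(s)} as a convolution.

1/((s-4)(s+4)) = (1/(s-4))·(1/(s+4)) = L{e^(4t)}·L{e^(-4t)}. So f(t) = e^(4t)*e^(-4t) = ∫₀ᵗ e^(4τ)·e^(-4(t-τ)) dτ

Final answer: ∫₀ᵗ e^(4τ)·e^(-4(t-τ)) dτ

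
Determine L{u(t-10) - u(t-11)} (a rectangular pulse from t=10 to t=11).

L{u(t-a)} = e^(-as)/s. L{u(t-10) - u(t-11)} = (e^(-10s) - e^(-11s))/s

Final answer: (e^(-10s) - e^(-11s))/s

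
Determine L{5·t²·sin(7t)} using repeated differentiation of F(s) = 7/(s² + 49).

F(s) = 7/(s² + 49). F'(s) = -14s/(s² + 49)². F''(s) = -14(49 - 3s²)/(s² + 49)³ = (42s² - 686)/(s² + 49)³. So L{t²·sin(7t)} = (-1)² F''(s) = (42s² - 686)/(s² + 49)³. Then L{5·t²·sin(7t)} = 5·(42s² - 686)/(s² + 49)³ = (210s² - 3430)/(s² + 49)³

Final answer: (210s² - 3430)/(s² + 49)³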